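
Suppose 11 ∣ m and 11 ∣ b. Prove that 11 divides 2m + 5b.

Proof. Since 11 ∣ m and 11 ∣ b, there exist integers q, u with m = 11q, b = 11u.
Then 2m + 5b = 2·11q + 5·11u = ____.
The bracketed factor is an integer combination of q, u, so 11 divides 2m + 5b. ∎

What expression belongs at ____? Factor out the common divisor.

11(2q + 5u)

Pull the common 11 out of every term: 2·11q + 5·11u = 11(2q + 5u).
2q + 5u is an integer, which exhibits the divisibility.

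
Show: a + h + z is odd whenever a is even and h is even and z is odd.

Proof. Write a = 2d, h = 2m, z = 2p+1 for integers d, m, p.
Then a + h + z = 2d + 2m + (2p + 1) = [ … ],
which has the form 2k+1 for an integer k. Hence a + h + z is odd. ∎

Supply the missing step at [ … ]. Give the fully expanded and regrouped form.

2d + 2m + (2p + 1) = 2d + 2m + 2p + 1
= 2(d + m + p) + 1.
Since d + m + p is an integer, the sum is of the form 2k+1 for an integer k.

2(d + m + p) + 1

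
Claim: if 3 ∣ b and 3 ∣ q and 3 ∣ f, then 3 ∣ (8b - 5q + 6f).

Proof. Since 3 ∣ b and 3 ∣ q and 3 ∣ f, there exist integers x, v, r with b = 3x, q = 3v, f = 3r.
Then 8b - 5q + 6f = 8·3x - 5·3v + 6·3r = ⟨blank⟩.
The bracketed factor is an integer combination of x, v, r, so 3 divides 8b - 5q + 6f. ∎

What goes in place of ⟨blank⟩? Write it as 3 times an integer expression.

3(6r - 5v + 8x)

Each term has a factor of 3: 8·3x - 5·3v + 6·3r = 3·(6r - 5v + 8x).
Since 6r - 5v + 8x is an integer, 3 ∣ (8b - 5q + 6f).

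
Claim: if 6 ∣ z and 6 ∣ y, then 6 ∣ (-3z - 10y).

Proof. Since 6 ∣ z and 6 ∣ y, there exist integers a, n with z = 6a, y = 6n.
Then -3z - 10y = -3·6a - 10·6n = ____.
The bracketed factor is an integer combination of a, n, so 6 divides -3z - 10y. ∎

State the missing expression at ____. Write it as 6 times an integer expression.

Each term has a factor of 6: -3·6a - 10·6n = 6·(-3a - 10n).
Since -3a - 10n is an integer, 6 ∣ (-3z - 10y).

6(-3a - 10n)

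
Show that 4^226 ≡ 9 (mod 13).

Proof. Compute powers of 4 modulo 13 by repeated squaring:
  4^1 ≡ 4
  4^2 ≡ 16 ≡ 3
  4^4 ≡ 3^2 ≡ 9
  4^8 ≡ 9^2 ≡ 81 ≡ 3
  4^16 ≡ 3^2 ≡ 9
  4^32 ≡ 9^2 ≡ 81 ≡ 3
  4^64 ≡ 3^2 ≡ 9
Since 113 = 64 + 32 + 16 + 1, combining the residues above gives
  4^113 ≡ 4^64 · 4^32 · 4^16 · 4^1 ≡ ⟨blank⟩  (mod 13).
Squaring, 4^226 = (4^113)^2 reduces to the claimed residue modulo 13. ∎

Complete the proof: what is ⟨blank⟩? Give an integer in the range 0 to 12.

Multiply the listed residues: 9 · 3 · 9 · 4 = 27 → 243 → 972.
Reducing modulo 13: 972 = 74·13 + 10, so 4^113 ≡ 10.

10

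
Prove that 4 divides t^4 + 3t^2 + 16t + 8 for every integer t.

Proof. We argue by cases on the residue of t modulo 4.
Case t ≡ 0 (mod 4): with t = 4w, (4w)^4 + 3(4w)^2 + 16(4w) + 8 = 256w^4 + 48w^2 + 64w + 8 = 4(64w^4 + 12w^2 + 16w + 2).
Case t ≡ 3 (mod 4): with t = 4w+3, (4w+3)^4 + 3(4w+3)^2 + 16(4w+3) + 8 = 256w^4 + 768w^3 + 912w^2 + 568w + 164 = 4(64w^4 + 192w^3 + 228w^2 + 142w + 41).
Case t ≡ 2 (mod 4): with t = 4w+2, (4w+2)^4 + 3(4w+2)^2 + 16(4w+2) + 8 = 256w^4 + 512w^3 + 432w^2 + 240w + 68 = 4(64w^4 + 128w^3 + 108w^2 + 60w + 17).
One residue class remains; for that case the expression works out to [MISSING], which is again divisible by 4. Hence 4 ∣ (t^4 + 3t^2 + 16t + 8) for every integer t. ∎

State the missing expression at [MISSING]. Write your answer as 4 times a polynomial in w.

Only t ≡ 1 (mod 4) is unaccounted for. Put t = 4w+1:
(4w+1)^4 + 3(4w+1)^2 + 16(4w+1) + 8 expands to 256w^4 + 256w^3 + 144w^2 + 104w + 28,
and factoring out 4 leaves 4(64w^4 + 64w^3 + 36w^2 + 26w + 7).

4(64w^4 + 64w^3 + 36w^2 + 26w + 7)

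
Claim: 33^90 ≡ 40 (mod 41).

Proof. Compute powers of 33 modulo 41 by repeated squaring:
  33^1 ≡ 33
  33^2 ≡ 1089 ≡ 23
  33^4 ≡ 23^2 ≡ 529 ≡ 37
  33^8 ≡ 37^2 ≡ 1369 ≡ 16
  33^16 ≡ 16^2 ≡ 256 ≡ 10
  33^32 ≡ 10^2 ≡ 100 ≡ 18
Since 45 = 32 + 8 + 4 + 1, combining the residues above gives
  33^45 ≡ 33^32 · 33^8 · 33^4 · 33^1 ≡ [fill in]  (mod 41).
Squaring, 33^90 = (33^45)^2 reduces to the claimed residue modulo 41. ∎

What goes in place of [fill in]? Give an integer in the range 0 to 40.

Multiply the listed residues: 18 · 16 · 37 · 33 = 288 → 10656 → 351648.
Reducing modulo 41: 351648 = 8576·41 + 32, so 33^45 ≡ 32.

32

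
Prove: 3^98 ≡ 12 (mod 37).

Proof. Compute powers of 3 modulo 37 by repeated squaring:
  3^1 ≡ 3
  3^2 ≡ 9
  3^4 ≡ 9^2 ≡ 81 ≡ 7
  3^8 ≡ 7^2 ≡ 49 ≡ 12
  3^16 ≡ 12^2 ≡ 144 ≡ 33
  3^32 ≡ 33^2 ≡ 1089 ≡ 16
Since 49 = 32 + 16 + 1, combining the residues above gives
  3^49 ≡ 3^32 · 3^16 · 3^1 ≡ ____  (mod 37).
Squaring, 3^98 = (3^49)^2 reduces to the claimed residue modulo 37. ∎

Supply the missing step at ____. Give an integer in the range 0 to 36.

3^32 · 3^16 · 3^1 ≡ 16 · 33 · 3 = 1584.
1584 mod 37 = 30, so 3^49 ≡ 30 (mod 37).

30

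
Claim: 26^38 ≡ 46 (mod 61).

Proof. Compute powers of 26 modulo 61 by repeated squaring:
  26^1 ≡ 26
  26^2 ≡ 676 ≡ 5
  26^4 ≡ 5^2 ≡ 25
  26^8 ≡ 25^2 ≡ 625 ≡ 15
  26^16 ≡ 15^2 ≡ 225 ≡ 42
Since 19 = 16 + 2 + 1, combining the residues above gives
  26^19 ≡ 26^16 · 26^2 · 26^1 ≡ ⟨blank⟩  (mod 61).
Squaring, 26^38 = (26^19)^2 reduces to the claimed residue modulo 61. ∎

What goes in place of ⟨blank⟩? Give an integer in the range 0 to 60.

31

Multiply the listed residues: 42 · 5 · 26 = 210 → 5460.
Reducing modulo 61: 5460 = 89·61 + 31, so 26^19 ≡ 31.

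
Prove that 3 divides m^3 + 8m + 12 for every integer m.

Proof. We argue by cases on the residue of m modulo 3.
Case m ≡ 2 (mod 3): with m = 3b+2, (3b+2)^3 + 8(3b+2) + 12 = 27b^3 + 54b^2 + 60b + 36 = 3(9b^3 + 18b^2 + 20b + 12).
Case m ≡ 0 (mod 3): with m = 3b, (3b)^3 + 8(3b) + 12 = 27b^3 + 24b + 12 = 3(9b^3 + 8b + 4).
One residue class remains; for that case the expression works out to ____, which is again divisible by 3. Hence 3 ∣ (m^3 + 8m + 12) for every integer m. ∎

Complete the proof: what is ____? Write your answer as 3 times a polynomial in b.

The residues treated are {2, 0}, so the missing case is m ≡ 1 (mod 3); write m = 3b+1.
Then (3b+1)^3 + 8(3b+1) + 12 = 27b^3 + 27b^2 + 33b + 21 = 3(9b^3 + 9b^2 + 11b + 7).

3(9b^3 + 9b^2 + 11b + 7)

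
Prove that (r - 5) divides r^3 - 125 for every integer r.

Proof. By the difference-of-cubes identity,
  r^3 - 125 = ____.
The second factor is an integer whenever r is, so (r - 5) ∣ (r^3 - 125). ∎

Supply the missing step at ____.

(r - 5)(r^2 + 5r + 25)

Polynomial division of r^3 - 125 by r - 5 leaves remainder 0 and quotient r^2 + 5r + 25.
Hence r^3 - 125 = (r - 5)(r^2 + 5r + 25).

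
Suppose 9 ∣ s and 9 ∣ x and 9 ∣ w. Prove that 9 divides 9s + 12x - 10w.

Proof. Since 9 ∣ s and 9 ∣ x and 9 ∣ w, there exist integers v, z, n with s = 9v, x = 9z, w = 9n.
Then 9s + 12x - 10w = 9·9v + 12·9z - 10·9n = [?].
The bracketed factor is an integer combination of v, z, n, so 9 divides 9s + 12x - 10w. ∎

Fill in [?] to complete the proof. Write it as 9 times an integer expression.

9(-10n + 9v + 12z)

Each term has a factor of 9: 9·9v + 12·9z - 10·9n = 9·(-10n + 9v + 12z).
Since -10n + 9v + 12z is an integer, 9 ∣ (9s + 12x - 10w).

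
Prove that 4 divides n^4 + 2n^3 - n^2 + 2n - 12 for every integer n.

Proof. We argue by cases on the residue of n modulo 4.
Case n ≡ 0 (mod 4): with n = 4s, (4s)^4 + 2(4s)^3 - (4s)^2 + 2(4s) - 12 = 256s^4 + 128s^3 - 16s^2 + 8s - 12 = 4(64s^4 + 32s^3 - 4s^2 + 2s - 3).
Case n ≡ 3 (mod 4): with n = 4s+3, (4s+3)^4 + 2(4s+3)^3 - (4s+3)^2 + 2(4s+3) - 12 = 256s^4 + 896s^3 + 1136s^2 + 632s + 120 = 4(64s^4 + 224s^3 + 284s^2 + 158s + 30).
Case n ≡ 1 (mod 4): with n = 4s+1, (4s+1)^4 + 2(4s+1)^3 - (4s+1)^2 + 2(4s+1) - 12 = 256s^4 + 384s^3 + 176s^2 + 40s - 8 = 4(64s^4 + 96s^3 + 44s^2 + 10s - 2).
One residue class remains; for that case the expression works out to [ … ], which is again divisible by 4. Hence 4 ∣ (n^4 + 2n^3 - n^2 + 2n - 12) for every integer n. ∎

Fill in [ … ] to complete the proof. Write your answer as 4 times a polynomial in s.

Only n ≡ 2 (mod 4) is unaccounted for. Put n = 4s+2:
(4s+2)^4 + 2(4s+2)^3 - (4s+2)^2 + 2(4s+2) - 12 expands to 256s^4 + 640s^3 + 560s^2 + 216s + 20,
and factoring out 4 leaves 4(64s^4 + 160s^3 + 140s^2 + 54s + 5).

4(64s^4 + 160s^3 + 140s^2 + 54s + 5)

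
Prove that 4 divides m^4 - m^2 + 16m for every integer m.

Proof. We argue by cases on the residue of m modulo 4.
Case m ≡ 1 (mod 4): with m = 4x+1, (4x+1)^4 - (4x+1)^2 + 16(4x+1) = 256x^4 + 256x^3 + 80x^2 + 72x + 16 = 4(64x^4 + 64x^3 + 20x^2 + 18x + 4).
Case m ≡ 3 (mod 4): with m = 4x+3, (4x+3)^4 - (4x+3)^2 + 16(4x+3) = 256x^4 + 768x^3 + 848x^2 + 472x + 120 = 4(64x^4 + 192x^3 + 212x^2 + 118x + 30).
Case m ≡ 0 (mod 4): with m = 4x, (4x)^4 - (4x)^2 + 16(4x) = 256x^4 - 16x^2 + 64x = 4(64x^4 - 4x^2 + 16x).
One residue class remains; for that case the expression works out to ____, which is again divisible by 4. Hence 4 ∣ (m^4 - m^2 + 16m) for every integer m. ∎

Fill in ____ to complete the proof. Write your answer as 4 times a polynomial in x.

4(64x^4 + 128x^3 + 92x^2 + 44x + 11)

The residues treated are {1, 3, 0}, so the missing case is m ≡ 2 (mod 4); write m = 4x+2.
Then (4x+2)^4 - (4x+2)^2 + 16(4x+2) = 256x^4 + 512x^3 + 368x^2 + 176x + 44 = 4(64x^4 + 128x^3 + 92x^2 + 44x + 11).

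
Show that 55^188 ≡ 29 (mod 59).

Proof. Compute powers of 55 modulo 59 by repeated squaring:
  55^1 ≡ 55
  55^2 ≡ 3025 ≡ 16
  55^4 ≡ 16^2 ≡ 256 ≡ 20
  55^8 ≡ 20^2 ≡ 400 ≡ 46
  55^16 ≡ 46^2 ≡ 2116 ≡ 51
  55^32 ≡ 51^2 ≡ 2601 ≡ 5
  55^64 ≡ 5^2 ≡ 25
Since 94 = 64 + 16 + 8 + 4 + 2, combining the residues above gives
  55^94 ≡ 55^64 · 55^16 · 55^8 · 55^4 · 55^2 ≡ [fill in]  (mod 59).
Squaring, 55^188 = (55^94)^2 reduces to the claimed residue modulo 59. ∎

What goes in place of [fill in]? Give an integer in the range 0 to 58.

41

Multiply the listed residues: 25 · 51 · 46 · 20 · 16 = 1275 → 58650 → 1173000 → 18768000.
Reducing modulo 59: 18768000 = 318101·59 + 41, so 55^94 ≡ 41.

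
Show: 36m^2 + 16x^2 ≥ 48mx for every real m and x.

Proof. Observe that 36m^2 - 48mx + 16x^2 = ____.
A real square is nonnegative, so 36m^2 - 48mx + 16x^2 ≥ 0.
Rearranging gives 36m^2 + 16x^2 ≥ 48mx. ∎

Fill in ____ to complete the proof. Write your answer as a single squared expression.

(6m - 4x)^2

The leading and trailing coefficients are 6^2 and 4^2, and 48 = 2·6·4, so the trinomial is (6m - 4x)^2.
Hence 36m^2 - 48mx + 16x^2 ≥ 0.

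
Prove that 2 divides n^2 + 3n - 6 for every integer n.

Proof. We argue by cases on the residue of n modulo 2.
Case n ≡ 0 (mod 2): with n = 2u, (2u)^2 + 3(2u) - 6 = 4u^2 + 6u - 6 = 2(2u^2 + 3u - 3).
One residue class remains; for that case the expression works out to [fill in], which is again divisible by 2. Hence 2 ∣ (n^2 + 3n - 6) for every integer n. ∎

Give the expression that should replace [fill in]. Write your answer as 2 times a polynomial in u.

2(2u^2 + 5u - 1)

Only n ≡ 1 (mod 2) is unaccounted for. Put n = 2u+1:
(2u+1)^2 + 3(2u+1) - 6 expands to 4u^2 + 10u - 2,
and factoring out 2 leaves 2(2u^2 + 5u - 1).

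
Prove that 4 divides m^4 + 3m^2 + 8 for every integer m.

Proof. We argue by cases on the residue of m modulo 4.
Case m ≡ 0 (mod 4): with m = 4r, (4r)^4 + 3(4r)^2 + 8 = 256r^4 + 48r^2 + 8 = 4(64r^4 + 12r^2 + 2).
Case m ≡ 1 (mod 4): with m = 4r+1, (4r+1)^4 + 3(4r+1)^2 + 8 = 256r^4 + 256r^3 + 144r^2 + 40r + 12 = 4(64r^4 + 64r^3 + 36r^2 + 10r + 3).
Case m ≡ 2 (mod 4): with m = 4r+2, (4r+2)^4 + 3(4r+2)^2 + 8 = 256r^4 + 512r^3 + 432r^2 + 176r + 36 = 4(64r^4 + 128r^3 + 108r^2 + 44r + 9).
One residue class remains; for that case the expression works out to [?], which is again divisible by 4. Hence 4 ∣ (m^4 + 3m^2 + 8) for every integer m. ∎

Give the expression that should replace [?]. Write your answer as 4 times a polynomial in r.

The residues treated are {0, 1, 2}, so the missing case is m ≡ 3 (mod 4); write m = 4r+3.
Then (4r+3)^4 + 3(4r+3)^2 + 8 = 256r^4 + 768r^3 + 912r^2 + 504r + 116 = 4(64r^4 + 192r^3 + 228r^2 + 126r + 29).

4(64r^4 + 192r^3 + 228r^2 + 126r + 29)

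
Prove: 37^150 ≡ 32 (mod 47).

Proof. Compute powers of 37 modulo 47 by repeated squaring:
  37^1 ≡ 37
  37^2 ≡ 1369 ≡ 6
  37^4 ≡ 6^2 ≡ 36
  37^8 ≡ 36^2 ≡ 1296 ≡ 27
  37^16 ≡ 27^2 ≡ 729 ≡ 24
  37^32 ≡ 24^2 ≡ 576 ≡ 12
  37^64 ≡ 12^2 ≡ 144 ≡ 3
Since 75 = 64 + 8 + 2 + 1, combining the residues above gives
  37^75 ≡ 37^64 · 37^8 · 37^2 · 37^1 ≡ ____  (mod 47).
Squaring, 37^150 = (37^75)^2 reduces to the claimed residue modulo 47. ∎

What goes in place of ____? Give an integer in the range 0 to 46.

28

Multiply the listed residues: 3 · 27 · 6 · 37 = 81 → 486 → 17982.
Reducing modulo 47: 17982 = 382·47 + 28, so 37^75 ≡ 28.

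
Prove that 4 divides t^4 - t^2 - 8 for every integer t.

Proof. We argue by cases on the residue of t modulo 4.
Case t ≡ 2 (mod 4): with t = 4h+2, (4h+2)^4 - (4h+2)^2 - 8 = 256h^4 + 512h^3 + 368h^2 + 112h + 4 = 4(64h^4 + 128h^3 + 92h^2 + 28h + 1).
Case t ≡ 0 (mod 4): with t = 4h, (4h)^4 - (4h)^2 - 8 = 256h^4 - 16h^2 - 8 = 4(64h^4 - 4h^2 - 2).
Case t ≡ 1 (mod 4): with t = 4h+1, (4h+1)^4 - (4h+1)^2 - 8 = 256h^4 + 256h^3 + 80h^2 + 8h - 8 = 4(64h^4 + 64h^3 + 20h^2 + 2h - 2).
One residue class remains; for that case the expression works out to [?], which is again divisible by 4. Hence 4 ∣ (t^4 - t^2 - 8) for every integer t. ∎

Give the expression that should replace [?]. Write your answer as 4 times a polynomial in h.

4(64h^4 + 192h^3 + 212h^2 + 102h + 16)

The residues treated are {2, 0, 1}, so the missing case is t ≡ 3 (mod 4); write t = 4h+3.
Then (4h+3)^4 - (4h+3)^2 - 8 = 256h^4 + 768h^3 + 848h^2 + 408h + 64 = 4(64h^4 + 192h^3 + 212h^2 + 102h + 16).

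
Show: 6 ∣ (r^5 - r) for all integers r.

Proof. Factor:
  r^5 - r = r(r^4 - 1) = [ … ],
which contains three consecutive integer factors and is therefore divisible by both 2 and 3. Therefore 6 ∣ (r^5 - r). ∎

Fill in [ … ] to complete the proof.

(r - 1)r(r + 1)(r^2 + 1)

r^4 - 1 = (r^2 - 1)(r^2 + 1), and r^2 - 1 = (r-1)(r+1).
So r(r^4 - 1) = (r - 1)r(r + 1)(r^2 + 1).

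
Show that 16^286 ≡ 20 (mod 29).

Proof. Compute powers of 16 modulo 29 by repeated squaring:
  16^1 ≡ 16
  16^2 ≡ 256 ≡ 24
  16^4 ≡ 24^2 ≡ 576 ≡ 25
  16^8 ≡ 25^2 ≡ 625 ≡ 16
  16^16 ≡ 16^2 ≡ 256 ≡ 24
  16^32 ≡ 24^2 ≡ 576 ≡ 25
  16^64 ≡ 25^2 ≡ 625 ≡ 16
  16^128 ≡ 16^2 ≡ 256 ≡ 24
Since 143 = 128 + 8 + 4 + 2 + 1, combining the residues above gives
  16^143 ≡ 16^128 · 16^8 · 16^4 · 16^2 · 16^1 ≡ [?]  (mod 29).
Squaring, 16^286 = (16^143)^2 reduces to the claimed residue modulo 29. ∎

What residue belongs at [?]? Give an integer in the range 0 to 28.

7

16^128 · 16^8 · 16^4 · 16^2 · 16^1 ≡ 24 · 16 · 25 · 24 · 16 = 3686400.
3686400 mod 29 = 7, so 16^143 ≡ 7 (mod 29).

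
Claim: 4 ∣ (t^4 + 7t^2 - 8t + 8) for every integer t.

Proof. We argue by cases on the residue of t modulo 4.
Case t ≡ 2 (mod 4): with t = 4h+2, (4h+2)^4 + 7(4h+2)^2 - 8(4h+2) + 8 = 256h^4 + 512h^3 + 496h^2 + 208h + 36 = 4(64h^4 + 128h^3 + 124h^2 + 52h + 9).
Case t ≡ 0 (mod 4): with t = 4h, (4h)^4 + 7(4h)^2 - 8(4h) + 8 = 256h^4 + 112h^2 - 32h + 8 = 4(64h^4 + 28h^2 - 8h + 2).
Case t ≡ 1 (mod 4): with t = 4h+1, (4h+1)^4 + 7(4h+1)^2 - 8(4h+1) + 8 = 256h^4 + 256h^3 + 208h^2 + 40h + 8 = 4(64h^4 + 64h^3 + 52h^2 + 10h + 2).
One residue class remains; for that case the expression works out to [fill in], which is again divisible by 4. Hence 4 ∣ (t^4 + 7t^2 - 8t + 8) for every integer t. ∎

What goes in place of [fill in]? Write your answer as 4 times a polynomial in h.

4(64h^4 + 192h^3 + 244h^2 + 142h + 32)

The residues treated are {2, 0, 1}, so the missing case is t ≡ 3 (mod 4); write t = 4h+3.
Then (4h+3)^4 + 7(4h+3)^2 - 8(4h+3) + 8 = 256h^4 + 768h^3 + 976h^2 + 568h + 128 = 4(64h^4 + 192h^3 + 244h^2 + 142h + 32).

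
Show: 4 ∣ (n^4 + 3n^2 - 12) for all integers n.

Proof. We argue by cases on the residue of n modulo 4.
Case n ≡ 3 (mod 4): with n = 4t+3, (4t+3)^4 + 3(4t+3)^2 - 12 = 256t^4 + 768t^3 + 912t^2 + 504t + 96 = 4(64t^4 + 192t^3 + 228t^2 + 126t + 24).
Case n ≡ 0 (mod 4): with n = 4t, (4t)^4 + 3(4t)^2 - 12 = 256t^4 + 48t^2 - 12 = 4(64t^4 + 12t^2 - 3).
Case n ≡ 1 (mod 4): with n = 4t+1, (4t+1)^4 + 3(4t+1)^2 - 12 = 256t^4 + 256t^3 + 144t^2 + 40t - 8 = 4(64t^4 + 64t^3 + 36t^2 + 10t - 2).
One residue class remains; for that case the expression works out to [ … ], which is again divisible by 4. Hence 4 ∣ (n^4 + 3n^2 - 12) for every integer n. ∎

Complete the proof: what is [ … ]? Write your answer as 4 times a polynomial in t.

4(64t^4 + 128t^3 + 108t^2 + 44t + 4)

Only n ≡ 2 (mod 4) is unaccounted for. Put n = 4t+2:
(4t+2)^4 + 3(4t+2)^2 - 12 expands to 256t^4 + 512t^3 + 432t^2 + 176t + 16,
and factoring out 4 leaves 4(64t^4 + 128t^3 + 108t^2 + 44t + 4).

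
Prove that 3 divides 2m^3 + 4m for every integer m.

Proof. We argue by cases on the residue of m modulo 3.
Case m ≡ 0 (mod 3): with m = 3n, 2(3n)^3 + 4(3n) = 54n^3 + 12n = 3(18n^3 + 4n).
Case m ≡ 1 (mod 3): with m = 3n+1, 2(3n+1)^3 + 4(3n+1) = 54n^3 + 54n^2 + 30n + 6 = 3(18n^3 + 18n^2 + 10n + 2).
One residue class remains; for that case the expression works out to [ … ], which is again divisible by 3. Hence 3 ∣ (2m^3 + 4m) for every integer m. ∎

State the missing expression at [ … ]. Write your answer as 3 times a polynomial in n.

3(18n^3 + 36n^2 + 28n + 8)

Only m ≡ 2 (mod 3) is unaccounted for. Put m = 3n+2:
2(3n+2)^3 + 4(3n+2) expands to 54n^3 + 108n^2 + 84n + 24,
and factoring out 3 leaves 3(18n^3 + 36n^2 + 28n + 8).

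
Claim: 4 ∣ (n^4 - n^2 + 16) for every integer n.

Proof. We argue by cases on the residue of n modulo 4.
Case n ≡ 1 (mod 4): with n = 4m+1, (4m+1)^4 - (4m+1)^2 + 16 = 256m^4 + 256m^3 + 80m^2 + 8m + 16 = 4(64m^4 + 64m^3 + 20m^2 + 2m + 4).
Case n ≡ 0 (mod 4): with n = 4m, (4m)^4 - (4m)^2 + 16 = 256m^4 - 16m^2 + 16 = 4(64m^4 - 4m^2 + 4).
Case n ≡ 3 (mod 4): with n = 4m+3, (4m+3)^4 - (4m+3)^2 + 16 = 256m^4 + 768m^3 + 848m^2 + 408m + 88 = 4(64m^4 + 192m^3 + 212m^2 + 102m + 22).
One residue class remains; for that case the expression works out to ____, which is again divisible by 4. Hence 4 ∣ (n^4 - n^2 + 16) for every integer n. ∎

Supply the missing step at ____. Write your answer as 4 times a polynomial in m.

Only n ≡ 2 (mod 4) is unaccounted for. Put n = 4m+2:
(4m+2)^4 - (4m+2)^2 + 16 expands to 256m^4 + 512m^3 + 368m^2 + 112m + 28,
and factoring out 4 leaves 4(64m^4 + 128m^3 + 92m^2 + 28m + 7).

4(64m^4 + 128m^3 + 92m^2 + 28m + 7)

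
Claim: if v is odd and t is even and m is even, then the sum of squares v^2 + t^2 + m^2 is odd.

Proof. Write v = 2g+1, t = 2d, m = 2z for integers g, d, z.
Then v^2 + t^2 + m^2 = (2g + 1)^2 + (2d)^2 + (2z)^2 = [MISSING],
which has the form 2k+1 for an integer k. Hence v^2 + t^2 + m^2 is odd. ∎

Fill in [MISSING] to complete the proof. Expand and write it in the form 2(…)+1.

2(2d^2 + 2g^2 + 2g + 2z^2) + 1

Expanding: (2g + 1)^2 + (2d)^2 + (2z)^2 = 4d^2 + 4g^2 + 4g + 4z^2 + 1.
Every term except the constant is even, so this is 2(2d^2 + 2g^2 + 2g + 2z^2) + 1,
and 2d^2 + 2g^2 + 2g + 2z^2 ∈ ℤ gives the required form.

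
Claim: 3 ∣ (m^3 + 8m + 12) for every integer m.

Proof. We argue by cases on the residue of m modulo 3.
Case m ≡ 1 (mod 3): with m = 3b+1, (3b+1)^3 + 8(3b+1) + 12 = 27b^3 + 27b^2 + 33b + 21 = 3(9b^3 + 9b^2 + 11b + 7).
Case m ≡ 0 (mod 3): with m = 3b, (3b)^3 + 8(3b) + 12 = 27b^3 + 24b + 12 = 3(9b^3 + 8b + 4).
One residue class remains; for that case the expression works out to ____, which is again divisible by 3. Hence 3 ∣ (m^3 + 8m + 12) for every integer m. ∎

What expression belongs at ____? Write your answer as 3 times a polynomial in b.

Only m ≡ 2 (mod 3) is unaccounted for. Put m = 3b+2:
(3b+2)^3 + 8(3b+2) + 12 expands to 27b^3 + 54b^2 + 60b + 36,
and factoring out 3 leaves 3(9b^3 + 18b^2 + 20b + 12).

3(9b^3 + 18b^2 + 20b + 12)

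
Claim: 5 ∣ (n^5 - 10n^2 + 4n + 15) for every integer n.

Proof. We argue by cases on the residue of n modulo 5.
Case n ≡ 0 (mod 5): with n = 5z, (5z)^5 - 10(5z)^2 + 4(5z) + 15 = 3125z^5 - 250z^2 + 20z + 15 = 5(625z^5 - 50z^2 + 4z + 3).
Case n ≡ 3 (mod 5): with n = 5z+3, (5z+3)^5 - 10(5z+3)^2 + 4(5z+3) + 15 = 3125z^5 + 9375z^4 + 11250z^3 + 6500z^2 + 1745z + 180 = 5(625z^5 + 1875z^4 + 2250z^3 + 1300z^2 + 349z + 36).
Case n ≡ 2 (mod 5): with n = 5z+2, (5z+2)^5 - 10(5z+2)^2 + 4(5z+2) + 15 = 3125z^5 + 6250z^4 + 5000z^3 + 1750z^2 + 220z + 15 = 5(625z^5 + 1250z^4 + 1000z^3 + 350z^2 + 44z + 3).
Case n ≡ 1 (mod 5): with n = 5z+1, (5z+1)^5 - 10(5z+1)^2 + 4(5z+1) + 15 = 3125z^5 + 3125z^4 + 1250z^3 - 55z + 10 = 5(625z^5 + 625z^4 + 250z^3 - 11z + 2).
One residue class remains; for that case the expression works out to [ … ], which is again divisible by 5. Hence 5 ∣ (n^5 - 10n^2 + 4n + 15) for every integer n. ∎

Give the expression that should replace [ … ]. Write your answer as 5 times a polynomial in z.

The residues treated are {0, 3, 2, 1}, so the missing case is n ≡ 4 (mod 5); write n = 5z+4.
Then (5z+4)^5 - 10(5z+4)^2 + 4(5z+4) + 15 = 3125z^5 + 12500z^4 + 20000z^3 + 15750z^2 + 6020z + 895 = 5(625z^5 + 2500z^4 + 4000z^3 + 3150z^2 + 1204z + 179).

5(625z^5 + 2500z^4 + 4000z^3 + 3150z^2 + 1204z + 179)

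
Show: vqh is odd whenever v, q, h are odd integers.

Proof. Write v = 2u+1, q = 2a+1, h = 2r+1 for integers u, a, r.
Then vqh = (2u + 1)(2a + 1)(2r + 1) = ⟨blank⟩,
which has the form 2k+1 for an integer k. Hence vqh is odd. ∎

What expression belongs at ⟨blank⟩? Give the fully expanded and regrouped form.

2(4aru + 2ar + 2au + a + 2ru + r + u) + 1

(2u + 1)(2a + 1)(2r + 1) = 8aru + 4ar + 4au + 2a + 4ru + 2r + 2u + 1
= 2(4aru + 2ar + 2au + a + 2ru + r + u) + 1.
Since 4aru + 2ar + 2au + a + 2ru + r + u is an integer, the product is of the form 2k+1 for an integer k.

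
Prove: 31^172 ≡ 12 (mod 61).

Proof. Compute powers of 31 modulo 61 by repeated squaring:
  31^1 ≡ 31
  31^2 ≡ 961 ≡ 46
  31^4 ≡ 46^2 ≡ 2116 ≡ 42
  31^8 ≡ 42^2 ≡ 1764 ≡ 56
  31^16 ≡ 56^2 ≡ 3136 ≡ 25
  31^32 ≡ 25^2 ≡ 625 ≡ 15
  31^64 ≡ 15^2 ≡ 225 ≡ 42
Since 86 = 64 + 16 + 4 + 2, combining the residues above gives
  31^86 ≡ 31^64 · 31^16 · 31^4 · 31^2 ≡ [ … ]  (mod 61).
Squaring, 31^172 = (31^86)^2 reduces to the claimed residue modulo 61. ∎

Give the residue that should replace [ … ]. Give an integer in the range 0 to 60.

45

31^64 · 31^16 · 31^4 · 31^2 ≡ 42 · 25 · 42 · 46 = 2028600.
2028600 mod 61 = 45, so 31^86 ≡ 45 (mod 61).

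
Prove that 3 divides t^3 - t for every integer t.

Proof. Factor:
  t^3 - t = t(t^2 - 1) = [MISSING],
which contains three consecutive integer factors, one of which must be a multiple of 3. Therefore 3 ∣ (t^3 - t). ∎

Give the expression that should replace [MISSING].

(t - 1)t(t + 1)

t(t^2 - 1) = t(t - 1)(t + 1) = (t - 1)t(t + 1).
These three factors are consecutive integers, so their product is divisible by 3.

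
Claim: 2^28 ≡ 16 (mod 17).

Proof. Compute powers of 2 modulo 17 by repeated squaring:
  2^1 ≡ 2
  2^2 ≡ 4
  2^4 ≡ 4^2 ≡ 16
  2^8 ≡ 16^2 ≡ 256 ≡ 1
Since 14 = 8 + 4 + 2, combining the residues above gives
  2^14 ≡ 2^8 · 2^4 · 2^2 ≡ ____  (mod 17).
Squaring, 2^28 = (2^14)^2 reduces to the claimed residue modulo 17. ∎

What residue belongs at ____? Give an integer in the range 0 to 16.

Multiply the listed residues: 1 · 16 · 4 = 16 → 64.
Reducing modulo 17: 64 = 3·17 + 13, so 2^14 ≡ 13.

13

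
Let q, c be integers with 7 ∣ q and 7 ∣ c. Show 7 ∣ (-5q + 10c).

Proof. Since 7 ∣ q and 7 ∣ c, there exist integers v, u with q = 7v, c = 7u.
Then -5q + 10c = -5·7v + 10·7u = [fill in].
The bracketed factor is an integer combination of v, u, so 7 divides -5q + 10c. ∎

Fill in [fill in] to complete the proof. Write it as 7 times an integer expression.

Pull the common 7 out of every term: -5·7v + 10·7u = 7(10u - 5v).
10u - 5v is an integer, which exhibits the divisibility.

7(10u - 5v)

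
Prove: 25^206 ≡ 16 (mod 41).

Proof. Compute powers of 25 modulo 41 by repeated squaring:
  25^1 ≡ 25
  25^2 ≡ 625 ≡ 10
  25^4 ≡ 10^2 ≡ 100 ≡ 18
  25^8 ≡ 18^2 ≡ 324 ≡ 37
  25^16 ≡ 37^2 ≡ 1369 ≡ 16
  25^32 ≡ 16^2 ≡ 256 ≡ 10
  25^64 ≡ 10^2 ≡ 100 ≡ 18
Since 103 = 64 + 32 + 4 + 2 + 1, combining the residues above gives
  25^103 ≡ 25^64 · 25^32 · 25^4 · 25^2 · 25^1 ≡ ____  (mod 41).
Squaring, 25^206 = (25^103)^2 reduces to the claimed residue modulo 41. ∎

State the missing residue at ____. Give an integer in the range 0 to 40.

4

Multiply the listed residues: 18 · 10 · 18 · 10 · 25 = 180 → 3240 → 32400 → 810000.
Reducing modulo 41: 810000 = 19756·41 + 4, so 25^103 ≡ 4.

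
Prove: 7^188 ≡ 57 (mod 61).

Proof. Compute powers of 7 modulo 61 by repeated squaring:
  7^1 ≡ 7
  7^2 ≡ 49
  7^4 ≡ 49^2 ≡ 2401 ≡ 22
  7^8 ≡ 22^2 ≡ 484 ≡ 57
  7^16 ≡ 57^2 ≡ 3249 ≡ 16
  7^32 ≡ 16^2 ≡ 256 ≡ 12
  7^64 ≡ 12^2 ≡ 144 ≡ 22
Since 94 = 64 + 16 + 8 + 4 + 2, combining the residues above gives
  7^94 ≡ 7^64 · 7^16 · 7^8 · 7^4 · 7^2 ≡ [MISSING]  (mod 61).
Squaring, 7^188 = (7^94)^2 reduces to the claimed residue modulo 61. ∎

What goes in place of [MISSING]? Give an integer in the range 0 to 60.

Multiply the listed residues: 22 · 16 · 57 · 22 · 49 = 352 → 20064 → 441408 → 21628992.
Reducing modulo 61: 21628992 = 354573·61 + 39, so 7^94 ≡ 39.

39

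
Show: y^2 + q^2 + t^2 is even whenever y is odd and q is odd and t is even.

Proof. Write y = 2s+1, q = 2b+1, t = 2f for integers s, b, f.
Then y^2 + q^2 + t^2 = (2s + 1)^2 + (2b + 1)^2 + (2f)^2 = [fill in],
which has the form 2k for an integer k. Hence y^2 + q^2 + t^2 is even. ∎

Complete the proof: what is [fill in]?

Expanding: (2s + 1)^2 + (2b + 1)^2 + (2f)^2 = 4b^2 + 4b + 4f^2 + 4s^2 + 4s + 2.
Every term is even; pulling out the factor of 2 gives 2(2b^2 + 2b + 2f^2 + 2s^2 + 2s + 1).

2(2b^2 + 2b + 2f^2 + 2s^2 + 2s + 1)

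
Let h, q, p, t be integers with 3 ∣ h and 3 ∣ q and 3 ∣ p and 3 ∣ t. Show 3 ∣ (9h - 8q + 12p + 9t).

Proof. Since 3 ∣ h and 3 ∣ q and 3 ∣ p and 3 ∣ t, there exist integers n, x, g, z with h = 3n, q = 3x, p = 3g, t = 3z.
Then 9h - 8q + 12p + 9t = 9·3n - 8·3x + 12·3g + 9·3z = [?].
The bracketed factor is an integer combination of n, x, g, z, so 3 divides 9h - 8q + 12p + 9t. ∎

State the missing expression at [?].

3(12g + 9n - 8x + 9z)

Each term has a factor of 3: 9·3n - 8·3x + 12·3g + 9·3z = 3·(12g + 9n - 8x + 9z).
Since 12g + 9n - 8x + 9z is an integer, 3 ∣ (9h - 8q + 12p + 9t).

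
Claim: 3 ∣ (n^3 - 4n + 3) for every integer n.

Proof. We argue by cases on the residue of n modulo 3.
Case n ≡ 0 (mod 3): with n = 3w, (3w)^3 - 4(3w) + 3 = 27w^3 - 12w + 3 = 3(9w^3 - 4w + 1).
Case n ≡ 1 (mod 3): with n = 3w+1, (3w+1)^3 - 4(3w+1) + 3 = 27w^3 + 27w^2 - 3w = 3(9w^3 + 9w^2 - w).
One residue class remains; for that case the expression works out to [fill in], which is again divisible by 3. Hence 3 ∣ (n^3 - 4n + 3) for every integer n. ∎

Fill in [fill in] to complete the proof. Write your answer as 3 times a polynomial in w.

The residues treated are {0, 1}, so the missing case is n ≡ 2 (mod 3); write n = 3w+2.
Then (3w+2)^3 - 4(3w+2) + 3 = 27w^3 + 54w^2 + 24w + 3 = 3(9w^3 + 18w^2 + 8w + 1).

3(9w^3 + 18w^2 + 8w + 1)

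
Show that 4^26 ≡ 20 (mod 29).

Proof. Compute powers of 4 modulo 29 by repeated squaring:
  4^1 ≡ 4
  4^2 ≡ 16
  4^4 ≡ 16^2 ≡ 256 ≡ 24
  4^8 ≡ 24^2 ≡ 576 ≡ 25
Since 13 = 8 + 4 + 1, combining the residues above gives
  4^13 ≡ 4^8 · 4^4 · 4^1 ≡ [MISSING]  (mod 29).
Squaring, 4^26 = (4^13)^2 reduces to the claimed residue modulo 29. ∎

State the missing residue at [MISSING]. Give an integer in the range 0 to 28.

22

Multiply the listed residues: 25 · 24 · 4 = 600 → 2400.
Reducing modulo 29: 2400 = 82·29 + 22, so 4^13 ≡ 22.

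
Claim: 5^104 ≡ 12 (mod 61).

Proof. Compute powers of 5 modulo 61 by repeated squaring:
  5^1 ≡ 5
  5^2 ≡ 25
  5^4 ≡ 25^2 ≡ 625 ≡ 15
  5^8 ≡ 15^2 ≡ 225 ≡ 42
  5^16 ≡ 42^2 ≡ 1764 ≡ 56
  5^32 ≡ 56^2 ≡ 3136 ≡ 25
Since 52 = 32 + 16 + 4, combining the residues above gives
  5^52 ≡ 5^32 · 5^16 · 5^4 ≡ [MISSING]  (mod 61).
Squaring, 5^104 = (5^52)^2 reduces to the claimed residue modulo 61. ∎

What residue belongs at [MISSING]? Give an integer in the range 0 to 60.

16

Multiply the listed residues: 25 · 56 · 15 = 1400 → 21000.
Reducing modulo 61: 21000 = 344·61 + 16, so 5^52 ≡ 16.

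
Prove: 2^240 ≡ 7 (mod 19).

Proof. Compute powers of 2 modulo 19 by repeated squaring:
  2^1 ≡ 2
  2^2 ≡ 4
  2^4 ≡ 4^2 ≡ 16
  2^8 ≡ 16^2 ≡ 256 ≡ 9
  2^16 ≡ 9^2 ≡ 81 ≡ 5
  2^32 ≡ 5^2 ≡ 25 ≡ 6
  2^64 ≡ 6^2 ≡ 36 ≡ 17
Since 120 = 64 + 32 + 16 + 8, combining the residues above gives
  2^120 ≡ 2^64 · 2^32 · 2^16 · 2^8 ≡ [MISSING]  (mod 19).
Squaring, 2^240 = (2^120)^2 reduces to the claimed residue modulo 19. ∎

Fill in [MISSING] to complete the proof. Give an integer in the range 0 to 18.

11

2^64 · 2^32 · 2^16 · 2^8 ≡ 17 · 6 · 5 · 9 = 4590.
4590 mod 19 = 11, so 2^120 ≡ 11 (mod 19).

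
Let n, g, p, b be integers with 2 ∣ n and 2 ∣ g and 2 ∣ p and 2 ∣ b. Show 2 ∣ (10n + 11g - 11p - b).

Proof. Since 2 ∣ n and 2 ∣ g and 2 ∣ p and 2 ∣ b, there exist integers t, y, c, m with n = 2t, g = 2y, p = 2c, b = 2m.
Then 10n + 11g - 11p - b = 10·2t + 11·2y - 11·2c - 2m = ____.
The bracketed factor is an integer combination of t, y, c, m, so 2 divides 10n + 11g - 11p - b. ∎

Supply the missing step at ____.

2(-11c - m + 10t + 11y)

Each term has a factor of 2: 10·2t + 11·2y - 11·2c - 2m = 2·(-11c - m + 10t + 11y).
Since -11c - m + 10t + 11y is an integer, 2 ∣ (10n + 11g - 11p - b).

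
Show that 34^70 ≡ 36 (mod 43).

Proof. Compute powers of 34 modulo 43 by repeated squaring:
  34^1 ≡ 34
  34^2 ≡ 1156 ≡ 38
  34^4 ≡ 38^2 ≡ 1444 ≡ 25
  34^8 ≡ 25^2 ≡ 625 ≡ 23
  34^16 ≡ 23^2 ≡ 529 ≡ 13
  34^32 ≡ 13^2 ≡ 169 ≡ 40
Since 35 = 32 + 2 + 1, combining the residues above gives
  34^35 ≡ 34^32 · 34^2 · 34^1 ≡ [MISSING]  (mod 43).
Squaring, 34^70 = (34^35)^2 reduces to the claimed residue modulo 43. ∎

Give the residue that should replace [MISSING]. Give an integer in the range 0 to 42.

37

34^32 · 34^2 · 34^1 ≡ 40 · 38 · 34 = 51680.
51680 mod 43 = 37, so 34^35 ≡ 37 (mod 43).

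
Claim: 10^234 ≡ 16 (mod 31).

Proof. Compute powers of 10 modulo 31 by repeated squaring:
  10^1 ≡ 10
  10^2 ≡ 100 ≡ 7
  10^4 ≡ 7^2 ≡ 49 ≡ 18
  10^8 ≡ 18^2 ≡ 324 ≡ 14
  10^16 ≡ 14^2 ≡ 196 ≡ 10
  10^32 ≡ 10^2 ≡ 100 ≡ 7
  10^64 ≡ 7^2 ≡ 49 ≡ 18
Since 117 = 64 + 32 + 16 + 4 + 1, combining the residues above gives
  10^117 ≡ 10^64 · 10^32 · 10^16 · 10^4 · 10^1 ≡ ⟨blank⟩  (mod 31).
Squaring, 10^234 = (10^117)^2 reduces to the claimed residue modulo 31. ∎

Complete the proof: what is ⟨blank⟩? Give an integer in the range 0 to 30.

10^64 · 10^32 · 10^16 · 10^4 · 10^1 ≡ 18 · 7 · 10 · 18 · 10 = 226800.
226800 mod 31 = 4, so 10^117 ≡ 4 (mod 31).

4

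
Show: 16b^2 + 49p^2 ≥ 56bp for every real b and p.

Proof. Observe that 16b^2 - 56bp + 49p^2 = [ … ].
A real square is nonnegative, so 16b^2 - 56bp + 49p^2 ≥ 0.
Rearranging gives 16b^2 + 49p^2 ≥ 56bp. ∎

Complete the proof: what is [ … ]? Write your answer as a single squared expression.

The leading and trailing coefficients are 4^2 and 7^2, and 56 = 2·4·7, so the trinomial is (4b - 7p)^2.
Hence 16b^2 - 56bp + 49p^2 ≥ 0.

(4b - 7p)^2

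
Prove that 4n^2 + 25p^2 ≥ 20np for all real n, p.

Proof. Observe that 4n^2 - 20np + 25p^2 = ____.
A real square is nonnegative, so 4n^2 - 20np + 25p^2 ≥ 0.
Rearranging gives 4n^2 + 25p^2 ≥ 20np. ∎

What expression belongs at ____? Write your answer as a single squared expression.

The leading and trailing coefficients are 2^2 and 5^2, and 20 = 2·2·5, so the trinomial is (2n - 5p)^2.
Hence 4n^2 - 20np + 25p^2 ≥ 0.

(2n - 5p)^2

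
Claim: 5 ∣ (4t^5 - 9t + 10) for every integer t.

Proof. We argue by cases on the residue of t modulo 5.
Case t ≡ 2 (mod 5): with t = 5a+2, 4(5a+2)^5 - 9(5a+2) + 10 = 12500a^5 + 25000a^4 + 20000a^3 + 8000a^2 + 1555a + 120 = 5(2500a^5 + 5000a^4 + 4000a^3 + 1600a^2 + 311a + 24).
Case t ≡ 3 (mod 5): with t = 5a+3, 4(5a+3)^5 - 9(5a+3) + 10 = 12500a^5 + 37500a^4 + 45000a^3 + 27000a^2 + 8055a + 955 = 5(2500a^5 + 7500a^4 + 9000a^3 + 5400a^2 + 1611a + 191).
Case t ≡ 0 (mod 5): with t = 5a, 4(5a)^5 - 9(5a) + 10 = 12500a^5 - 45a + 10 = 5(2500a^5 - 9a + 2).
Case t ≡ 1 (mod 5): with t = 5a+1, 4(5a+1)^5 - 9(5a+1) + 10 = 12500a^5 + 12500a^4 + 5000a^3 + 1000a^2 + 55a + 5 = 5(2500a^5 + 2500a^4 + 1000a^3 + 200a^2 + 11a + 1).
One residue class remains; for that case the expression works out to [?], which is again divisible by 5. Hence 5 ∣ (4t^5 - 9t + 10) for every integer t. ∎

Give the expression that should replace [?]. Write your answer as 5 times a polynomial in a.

The residues treated are {2, 3, 0, 1}, so the missing case is t ≡ 4 (mod 5); write t = 5a+4.
Then 4(5a+4)^5 - 9(5a+4) + 10 = 12500a^5 + 50000a^4 + 80000a^3 + 64000a^2 + 25555a + 4070 = 5(2500a^5 + 10000a^4 + 16000a^3 + 12800a^2 + 5111a + 814).

5(2500a^5 + 10000a^4 + 16000a^3 + 12800a^2 + 5111a + 814)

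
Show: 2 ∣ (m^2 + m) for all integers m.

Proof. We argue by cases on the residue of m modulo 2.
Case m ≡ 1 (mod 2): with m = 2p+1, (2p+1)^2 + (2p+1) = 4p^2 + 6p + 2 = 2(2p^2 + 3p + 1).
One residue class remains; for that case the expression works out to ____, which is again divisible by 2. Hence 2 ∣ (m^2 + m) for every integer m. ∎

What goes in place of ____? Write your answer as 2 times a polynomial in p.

2(2p^2 + p)

Only m ≡ 0 (mod 2) is unaccounted for. Put m = 2p:
(2p)^2 + (2p) expands to 4p^2 + 2p,
and factoring out 2 leaves 2(2p^2 + p).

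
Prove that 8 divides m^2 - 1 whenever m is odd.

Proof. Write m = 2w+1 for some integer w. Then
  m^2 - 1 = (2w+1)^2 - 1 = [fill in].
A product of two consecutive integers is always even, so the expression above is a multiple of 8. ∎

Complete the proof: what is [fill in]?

(2w+1)^2 - 1 = 4w^2 + 4w + 1 - 1 = 4w^2 + 4w = 4w(w+1).
Since w and w+1 are consecutive, w(w+1) is even, and 4·(even) is a multiple of 8.

4w(w + 1)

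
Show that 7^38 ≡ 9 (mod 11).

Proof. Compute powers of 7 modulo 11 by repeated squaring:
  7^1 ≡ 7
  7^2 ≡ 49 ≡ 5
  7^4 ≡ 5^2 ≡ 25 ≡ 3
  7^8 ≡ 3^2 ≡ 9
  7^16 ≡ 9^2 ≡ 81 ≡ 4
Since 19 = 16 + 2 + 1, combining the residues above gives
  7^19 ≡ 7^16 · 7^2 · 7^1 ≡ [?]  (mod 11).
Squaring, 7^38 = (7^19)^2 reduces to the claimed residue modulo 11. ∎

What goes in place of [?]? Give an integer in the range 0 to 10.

8

7^16 · 7^2 · 7^1 ≡ 4 · 5 · 7 = 140.
140 mod 11 = 8, so 7^19 ≡ 8 (mod 11).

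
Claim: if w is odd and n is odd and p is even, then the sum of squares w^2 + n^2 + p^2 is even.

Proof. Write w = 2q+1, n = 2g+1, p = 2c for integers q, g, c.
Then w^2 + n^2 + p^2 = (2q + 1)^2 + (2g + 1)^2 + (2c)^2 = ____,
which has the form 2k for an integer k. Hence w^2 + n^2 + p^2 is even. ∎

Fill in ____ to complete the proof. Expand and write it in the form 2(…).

Expanding: (2q + 1)^2 + (2g + 1)^2 + (2c)^2 = 4c^2 + 4g^2 + 4g + 4q^2 + 4q + 2.
Every term is even; pulling out the factor of 2 gives 2(2c^2 + 2g^2 + 2g + 2q^2 + 2q + 1).

2(2c^2 + 2g^2 + 2g + 2q^2 + 2q + 1)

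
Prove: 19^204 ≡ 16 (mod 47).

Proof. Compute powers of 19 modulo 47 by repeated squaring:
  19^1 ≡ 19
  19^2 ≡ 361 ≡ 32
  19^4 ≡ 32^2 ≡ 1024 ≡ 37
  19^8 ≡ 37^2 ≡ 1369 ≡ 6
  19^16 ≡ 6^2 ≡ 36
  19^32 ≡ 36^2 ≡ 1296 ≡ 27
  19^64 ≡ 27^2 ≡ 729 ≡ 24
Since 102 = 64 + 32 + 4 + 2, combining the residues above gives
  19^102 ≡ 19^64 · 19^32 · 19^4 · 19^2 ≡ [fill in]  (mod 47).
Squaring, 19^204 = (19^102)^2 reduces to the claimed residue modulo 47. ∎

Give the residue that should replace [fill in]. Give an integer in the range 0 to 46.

4

19^64 · 19^32 · 19^4 · 19^2 ≡ 24 · 27 · 37 · 32 = 767232.
767232 mod 47 = 4, so 19^102 ≡ 4 (mod 47).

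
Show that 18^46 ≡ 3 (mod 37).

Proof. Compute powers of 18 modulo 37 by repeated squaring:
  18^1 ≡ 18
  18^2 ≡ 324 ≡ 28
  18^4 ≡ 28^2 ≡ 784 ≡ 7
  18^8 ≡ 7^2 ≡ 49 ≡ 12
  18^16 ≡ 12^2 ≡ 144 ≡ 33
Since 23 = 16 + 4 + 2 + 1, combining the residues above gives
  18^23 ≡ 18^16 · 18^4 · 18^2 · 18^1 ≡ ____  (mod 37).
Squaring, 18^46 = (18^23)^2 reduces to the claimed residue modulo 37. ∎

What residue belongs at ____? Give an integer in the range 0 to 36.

18^16 · 18^4 · 18^2 · 18^1 ≡ 33 · 7 · 28 · 18 = 116424.
116424 mod 37 = 22, so 18^23 ≡ 22 (mod 37).

22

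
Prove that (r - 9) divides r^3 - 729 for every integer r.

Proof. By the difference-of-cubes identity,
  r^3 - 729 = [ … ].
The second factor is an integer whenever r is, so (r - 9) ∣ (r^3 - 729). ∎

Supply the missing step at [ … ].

Polynomial division of r^3 - 729 by r - 9 leaves remainder 0 and quotient r^2 + 9r + 81.
Hence r^3 - 729 = (r - 9)(r^2 + 9r + 81).

(r - 9)(r^2 + 9r + 81)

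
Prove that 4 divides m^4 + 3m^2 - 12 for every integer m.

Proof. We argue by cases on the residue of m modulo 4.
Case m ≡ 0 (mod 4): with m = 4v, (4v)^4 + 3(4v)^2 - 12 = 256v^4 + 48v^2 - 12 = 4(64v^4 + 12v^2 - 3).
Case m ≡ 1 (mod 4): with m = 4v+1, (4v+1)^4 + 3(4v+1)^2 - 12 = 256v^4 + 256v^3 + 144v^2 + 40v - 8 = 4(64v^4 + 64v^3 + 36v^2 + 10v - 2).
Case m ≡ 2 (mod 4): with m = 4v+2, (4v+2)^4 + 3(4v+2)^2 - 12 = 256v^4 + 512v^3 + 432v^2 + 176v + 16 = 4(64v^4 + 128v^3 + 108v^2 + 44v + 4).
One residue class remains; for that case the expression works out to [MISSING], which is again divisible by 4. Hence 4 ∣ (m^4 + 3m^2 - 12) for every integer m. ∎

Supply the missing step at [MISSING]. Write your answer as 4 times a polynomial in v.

4(64v^4 + 192v^3 + 228v^2 + 126v + 24)

The residues treated are {0, 1, 2}, so the missing case is m ≡ 3 (mod 4); write m = 4v+3.
Then (4v+3)^4 + 3(4v+3)^2 - 12 = 256v^4 + 768v^3 + 912v^2 + 504v + 96 = 4(64v^4 + 192v^3 + 228v^2 + 126v + 24).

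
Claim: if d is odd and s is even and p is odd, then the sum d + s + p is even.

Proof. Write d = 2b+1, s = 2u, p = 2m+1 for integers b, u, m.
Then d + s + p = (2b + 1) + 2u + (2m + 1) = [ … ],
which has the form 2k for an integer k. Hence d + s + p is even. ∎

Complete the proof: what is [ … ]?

2(b + m + u + 1)

(2b + 1) + 2u + (2m + 1) = 2b + 2m + 2u + 2
= 2(b + m + u + 1).
Since b + m + u + 1 is an integer, the sum is of the form 2k for an integer k.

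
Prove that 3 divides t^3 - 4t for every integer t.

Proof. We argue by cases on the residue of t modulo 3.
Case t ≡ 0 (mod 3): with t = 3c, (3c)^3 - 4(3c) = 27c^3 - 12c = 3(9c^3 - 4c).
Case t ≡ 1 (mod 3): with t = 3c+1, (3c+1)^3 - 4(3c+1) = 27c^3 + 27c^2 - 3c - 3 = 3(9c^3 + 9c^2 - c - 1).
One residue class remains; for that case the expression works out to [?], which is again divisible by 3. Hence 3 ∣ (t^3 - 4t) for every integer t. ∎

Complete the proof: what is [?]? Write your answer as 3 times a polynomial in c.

3(9c^3 + 18c^2 + 8c)

The residues treated are {0, 1}, so the missing case is t ≡ 2 (mod 3); write t = 3c+2.
Then (3c+2)^3 - 4(3c+2) = 27c^3 + 54c^2 + 24c = 3(9c^3 + 18c^2 + 8c).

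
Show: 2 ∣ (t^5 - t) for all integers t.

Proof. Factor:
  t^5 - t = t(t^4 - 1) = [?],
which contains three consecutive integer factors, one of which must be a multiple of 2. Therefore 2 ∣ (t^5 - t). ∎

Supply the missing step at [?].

(t - 1)t(t + 1)(t^2 + 1)

t^4 - 1 = (t^2 - 1)(t^2 + 1), and t^2 - 1 = (t-1)(t+1).
So t(t^4 - 1) = (t - 1)t(t + 1)(t^2 + 1).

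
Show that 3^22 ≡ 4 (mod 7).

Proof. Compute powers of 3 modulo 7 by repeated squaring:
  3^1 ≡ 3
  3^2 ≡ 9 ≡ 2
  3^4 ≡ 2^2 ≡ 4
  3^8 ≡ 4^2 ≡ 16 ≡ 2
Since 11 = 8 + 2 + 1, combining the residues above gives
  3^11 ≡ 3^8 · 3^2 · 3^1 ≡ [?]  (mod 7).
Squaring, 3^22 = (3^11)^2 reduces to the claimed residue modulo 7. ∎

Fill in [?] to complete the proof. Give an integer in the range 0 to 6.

3^8 · 3^2 · 3^1 ≡ 2 · 2 · 3 = 12.
12 mod 7 = 5, so 3^11 ≡ 5 (mod 7).

5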